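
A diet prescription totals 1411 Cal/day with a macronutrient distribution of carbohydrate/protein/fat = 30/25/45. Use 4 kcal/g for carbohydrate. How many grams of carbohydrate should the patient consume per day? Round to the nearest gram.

106 g/day

Carbohydrate energy = 30% × 1411 = 423.3 kcal.
At 4 kcal/g: 423.3 ÷ 4 = 105.825 g.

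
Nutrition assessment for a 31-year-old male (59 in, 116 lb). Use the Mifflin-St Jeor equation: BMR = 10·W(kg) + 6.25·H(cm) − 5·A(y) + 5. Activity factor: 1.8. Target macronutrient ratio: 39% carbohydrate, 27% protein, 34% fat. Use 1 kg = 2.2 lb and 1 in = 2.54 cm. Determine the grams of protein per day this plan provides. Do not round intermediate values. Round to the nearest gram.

160 g/day

Convert to metric: weight = 116 ÷ 2.2 = 52.7273 kg; height = 59 × 2.54 = 149.86 cm.
Mifflin-St Jeor (male): BMR = 10(52.7273) + 6.25(149.86) − 5(31) + 5 = 527.2727 + 936.625 − 155 + 5 = 1313.8977 kcal/day.
TEE = 1313.8977 × 1.8 = 2365.0159 kcal/day.
Protein energy = 27% × 2365.0159 = 638.5543 kcal.
Protein = 638.5543 ÷ 4 kcal/g = 159.6386 g.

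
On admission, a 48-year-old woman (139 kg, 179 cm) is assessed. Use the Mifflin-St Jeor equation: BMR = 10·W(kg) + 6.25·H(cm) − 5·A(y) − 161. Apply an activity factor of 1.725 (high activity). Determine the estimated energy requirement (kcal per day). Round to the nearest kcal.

3636 kcal per day

Mifflin-St Jeor (female): BMR = 10(139) + 6.25(179) − 5(48) − 161 = 1390 + 1118.75 − 240 − 161 = 2107.75 kcal/day.
TEE = BMR × activity factor = 2107.75 × 1.725 = 3635.8688 kcal/day.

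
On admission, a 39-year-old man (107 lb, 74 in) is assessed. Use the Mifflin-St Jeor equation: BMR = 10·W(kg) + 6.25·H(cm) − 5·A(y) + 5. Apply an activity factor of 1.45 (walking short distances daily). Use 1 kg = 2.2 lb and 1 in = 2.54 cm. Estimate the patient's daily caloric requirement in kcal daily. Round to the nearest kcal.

Convert to metric: weight = 107 ÷ 2.2 = 48.6364 kg; height = 74 × 2.54 = 187.96 cm.
Mifflin-St Jeor (male): BMR = 10(48.6364) + 6.25(187.96) − 5(39) + 5 = 486.3636 + 1174.75 − 195 + 5 = 1471.1136 kcal/day.
TEE = BMR × activity factor = 1471.1136 × 1.45 = 2133.1148 kcal/day.

2133 kcal daily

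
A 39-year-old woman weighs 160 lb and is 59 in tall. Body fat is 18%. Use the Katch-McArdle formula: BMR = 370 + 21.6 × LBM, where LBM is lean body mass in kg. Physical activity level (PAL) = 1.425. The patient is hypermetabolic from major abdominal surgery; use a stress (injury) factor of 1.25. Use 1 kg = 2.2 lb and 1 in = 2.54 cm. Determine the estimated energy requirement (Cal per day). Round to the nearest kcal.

2954 Cal per day

Convert to metric: weight = 160 ÷ 2.2 = 72.7273 kg; height = 59 × 2.54 = 149.86 cm.
LBM = 72.7273 × (1 − 0.18) = 59.6364 kg. Katch-McArdle: BMR = 370 + 21.6 × 59.6364 = 1658.1455 kcal/day.
TEE = BMR × activity factor = 1658.1455 × 1.425 = 2362.8573 kcal/day.
Apply stress factor: 2362.8573 × 1.25 = 2953.5716 kcal/day.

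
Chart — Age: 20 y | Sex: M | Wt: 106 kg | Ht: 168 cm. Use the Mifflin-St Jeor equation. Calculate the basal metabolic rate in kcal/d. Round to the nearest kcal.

2015 kcal/d

Mifflin-St Jeor (male): BMR = 10(106) + 6.25(168) − 5(20) + 5 = 1060 + 1050 − 100 + 5 = 2015 kcal/day.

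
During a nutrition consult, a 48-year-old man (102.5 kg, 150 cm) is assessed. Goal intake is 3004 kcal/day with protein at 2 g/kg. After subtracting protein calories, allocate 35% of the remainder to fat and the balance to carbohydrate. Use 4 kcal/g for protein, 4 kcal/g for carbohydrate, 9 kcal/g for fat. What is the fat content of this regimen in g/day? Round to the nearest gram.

Protein = 2 × 102.5 = 205 g → 205 × 4 = 820 kcal.
Non-protein calories = 3004 − 820 = 2184 kcal.
Fat: 35% × 2184 = 764.4 kcal; carbohydrate: 1419.6 kcal.
Fat: 764.4 kcal ÷ 9 kcal/g = 84.9333 g.

85 g/day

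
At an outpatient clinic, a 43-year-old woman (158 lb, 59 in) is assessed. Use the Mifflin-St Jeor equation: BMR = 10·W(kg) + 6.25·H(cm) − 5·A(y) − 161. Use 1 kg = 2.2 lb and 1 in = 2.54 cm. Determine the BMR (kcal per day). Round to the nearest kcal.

Convert to metric: weight = 158 ÷ 2.2 = 71.8182 kg; height = 59 × 2.54 = 149.86 cm.
Mifflin-St Jeor (female): BMR = 10(71.8182) + 6.25(149.86) − 5(43) − 161 = 718.1818 + 936.625 − 215 − 161 = 1278.8068 kcal/day.

1279 kcal per day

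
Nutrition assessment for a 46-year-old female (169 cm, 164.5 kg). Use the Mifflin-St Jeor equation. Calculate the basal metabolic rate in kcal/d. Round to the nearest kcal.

Mifflin-St Jeor (female): BMR = 10(164.5) + 6.25(169) − 5(46) − 161 = 1645 + 1056.25 − 230 − 161 = 2310.25 kcal/day.

2310 kcal/d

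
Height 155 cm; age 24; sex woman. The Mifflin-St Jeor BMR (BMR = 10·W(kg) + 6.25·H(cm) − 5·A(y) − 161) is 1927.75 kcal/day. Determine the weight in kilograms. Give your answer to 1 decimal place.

1927.75 = 10·W + 6.25(155) − 5(24) − 161
10·W = 1927.75 − 687.75 = 1240, so W = 124 kg.

124.0 kg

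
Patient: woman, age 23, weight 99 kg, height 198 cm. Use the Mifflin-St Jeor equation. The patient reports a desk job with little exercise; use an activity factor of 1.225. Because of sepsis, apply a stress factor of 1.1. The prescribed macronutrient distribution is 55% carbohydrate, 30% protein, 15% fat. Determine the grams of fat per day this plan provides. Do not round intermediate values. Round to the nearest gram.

Mifflin-St Jeor (female): BMR = 10(99) + 6.25(198) − 5(23) − 161 = 990 + 1237.5 − 115 − 161 = 1951.5 kcal/day.
TEE = 1951.5 × 1.225 = 2390.5875 kcal/day.
With stress factor 1.1: 2390.5875 × 1.1 = 2629.6463 kcal/day.
Fat energy = 15% × 2629.6463 = 394.4469 kcal.
Fat = 394.4469 ÷ 9 kcal/g = 43.8274 g.

44 g/day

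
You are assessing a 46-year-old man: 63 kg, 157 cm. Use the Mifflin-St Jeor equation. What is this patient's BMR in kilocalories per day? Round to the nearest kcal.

Mifflin-St Jeor (male): BMR = 10(63) + 6.25(157) − 5(46) + 5 = 630 + 981.25 − 230 + 5 = 1386.25 kcal/day.

1386 kilocalories per day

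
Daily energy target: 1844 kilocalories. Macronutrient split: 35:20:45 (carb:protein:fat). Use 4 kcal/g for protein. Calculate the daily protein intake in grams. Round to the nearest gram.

92 g/day

Protein energy = 20% × 1844 = 368.8 kcal.
At 4 kcal/g: 368.8 ÷ 4 = 92.2 g.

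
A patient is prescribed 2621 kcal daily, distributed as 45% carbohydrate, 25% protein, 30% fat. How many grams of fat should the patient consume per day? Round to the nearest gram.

Fat energy = 30% × 2621 = 786.3 kcal.
At 9 kcal/g: 786.3 ÷ 9 = 87.3667 g.

87 g/day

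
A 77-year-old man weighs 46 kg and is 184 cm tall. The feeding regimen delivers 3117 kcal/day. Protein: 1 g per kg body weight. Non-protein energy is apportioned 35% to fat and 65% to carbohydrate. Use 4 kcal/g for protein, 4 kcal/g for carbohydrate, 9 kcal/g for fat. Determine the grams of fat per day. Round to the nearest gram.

Protein = 1 × 46 = 46 g → 46 × 4 = 184 kcal.
Non-protein calories = 3117 − 184 = 2933 kcal.
Fat: 35% × 2933 = 1026.55 kcal; carbohydrate: 1906.45 kcal.
Fat: 1026.55 kcal ÷ 9 kcal/g = 114.0611 g.

114 g/day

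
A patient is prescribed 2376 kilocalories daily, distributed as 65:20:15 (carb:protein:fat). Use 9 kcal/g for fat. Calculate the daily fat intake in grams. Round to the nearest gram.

40 g/day

Fat energy = 15% × 2376 = 356.4 kcal.
At 9 kcal/g: 356.4 ÷ 9 = 39.6 g.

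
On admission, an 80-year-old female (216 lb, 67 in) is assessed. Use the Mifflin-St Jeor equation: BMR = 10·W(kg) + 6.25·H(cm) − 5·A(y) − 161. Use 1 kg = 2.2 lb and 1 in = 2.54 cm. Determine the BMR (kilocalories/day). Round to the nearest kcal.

1484 kilocalories/day

Convert to metric: weight = 216 ÷ 2.2 = 98.1818 kg; height = 67 × 2.54 = 170.18 cm.
Mifflin-St Jeor (female): BMR = 10(98.1818) + 6.25(170.18) − 5(80) − 161 = 981.8182 + 1063.625 − 400 − 161 = 1484.4432 kcal/day.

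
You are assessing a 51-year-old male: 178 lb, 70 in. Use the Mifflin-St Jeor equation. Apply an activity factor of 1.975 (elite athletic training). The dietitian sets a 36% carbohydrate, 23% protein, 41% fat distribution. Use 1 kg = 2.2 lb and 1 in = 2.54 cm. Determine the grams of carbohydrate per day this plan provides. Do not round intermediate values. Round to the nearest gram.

297 g/day

Convert to metric: weight = 178 ÷ 2.2 = 80.9091 kg; height = 70 × 2.54 = 177.8 cm.
Mifflin-St Jeor (male): BMR = 10(80.9091) + 6.25(177.8) − 5(51) + 5 = 809.0909 + 1111.25 − 255 + 5 = 1670.3409 kcal/day.
TEE = 1670.3409 × 1.975 = 3298.9233 kcal/day.
Carbohydrate energy = 36% × 3298.9233 = 1187.6124 kcal.
Carbohydrate = 1187.6124 ÷ 4 kcal/g = 296.9031 g.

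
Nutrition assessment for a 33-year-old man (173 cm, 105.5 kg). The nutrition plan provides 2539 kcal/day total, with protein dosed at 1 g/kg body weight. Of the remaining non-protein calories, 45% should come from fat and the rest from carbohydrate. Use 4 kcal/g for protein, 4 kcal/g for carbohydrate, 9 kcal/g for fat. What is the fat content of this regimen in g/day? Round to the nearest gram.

Protein = 1 × 105.5 = 105.5 g → 105.5 × 4 = 422 kcal.
Non-protein calories = 2539 − 422 = 2117 kcal.
Fat: 45% × 2117 = 952.65 kcal; carbohydrate: 1164.35 kcal.
Fat: 952.65 kcal ÷ 9 kcal/g = 105.85 g.

106 g/day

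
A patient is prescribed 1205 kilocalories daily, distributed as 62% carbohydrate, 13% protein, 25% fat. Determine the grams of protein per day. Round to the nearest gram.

39 g/day

Protein energy = 13% × 1205 = 156.65 kcal.
At 4 kcal/g: 156.65 ÷ 4 = 39.1625 g.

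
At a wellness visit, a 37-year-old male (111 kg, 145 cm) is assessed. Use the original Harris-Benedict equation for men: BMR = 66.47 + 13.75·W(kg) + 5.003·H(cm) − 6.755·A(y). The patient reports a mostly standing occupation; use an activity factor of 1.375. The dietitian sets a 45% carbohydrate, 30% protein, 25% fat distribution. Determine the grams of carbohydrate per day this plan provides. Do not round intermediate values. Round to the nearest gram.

320 g/day

Harris-Benedict: BMR = 66.47 + 13.75(111) + 5.003(145) − 6.755(37) = 2068.22 kcal/day.
TEE = 2068.22 × 1.375 = 2843.8025 kcal/day.
Carbohydrate energy = 45% × 2843.8025 = 1279.7111 kcal.
Carbohydrate = 1279.7111 ÷ 4 kcal/g = 319.9278 g.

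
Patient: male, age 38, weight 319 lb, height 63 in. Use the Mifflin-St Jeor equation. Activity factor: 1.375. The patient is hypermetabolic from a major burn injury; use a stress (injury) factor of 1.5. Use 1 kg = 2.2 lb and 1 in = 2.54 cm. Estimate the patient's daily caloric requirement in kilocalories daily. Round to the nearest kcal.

4672 kilocalories daily

Convert to metric: weight = 319 ÷ 2.2 = 145 kg; height = 63 × 2.54 = 160.02 cm.
Mifflin-St Jeor (male): BMR = 10(145) + 6.25(160.02) − 5(38) + 5 = 1450 + 1000.125 − 190 + 5 = 2265.125 kcal/day.
TEE = BMR × activity factor = 2265.125 × 1.375 = 3114.5469 kcal/day.
Apply stress factor: 3114.5469 × 1.5 = 4671.8203 kcal/day.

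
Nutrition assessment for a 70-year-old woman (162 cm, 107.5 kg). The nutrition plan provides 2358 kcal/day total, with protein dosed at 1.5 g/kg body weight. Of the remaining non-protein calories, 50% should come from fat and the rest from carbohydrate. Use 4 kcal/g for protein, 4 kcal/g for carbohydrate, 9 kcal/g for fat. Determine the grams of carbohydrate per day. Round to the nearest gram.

214 g/day

Protein = 1.5 × 107.5 = 161.25 g → 161.25 × 4 = 645 kcal.
Non-protein calories = 2358 − 645 = 1713 kcal.
Fat: 50% × 1713 = 856.5 kcal; carbohydrate: 856.5 kcal.
Carbohydrate: 856.5 kcal ÷ 4 kcal/g = 214.125 g.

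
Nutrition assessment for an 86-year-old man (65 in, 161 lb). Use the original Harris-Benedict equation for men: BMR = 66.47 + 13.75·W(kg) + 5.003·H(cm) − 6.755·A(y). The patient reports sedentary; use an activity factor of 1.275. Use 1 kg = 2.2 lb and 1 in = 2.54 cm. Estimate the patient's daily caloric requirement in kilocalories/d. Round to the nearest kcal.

1680 kilocalories/d

Convert to metric: weight = 161 ÷ 2.2 = 73.1818 kg; height = 65 × 2.54 = 165.1 cm.
Harris-Benedict: BMR = 66.47 + 13.75(73.1818) + 5.003(165.1) − 6.755(86) = 1317.7853 kcal/day.
TEE = BMR × activity factor = 1317.7853 × 1.275 = 1680.1763 kcal/day.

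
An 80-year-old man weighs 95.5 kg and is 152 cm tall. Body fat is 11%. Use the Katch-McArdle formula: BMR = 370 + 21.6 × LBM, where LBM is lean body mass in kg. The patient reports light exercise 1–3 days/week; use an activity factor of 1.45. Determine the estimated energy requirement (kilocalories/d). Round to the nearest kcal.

LBM = 95.5 × (1 − 0.11) = 84.995 kg. Katch-McArdle: BMR = 370 + 21.6 × 84.995 = 2205.892 kcal/day.
TEE = BMR × activity factor = 2205.892 × 1.45 = 3198.5434 kcal/day.

3199 kilocalories/d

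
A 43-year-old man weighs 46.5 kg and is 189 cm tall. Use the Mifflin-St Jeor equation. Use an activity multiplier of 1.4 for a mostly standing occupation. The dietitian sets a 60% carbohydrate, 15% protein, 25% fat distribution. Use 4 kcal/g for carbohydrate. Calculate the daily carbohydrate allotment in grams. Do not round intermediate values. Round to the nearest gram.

302 g/day

Mifflin-St Jeor (male): BMR = 10(46.5) + 6.25(189) − 5(43) + 5 = 465 + 1181.25 − 215 + 5 = 1436.25 kcal/day.
TEE = 1436.25 × 1.4 = 2010.75 kcal/day.
Carbohydrate energy = 60% × 2010.75 = 1206.45 kcal.
Carbohydrate = 1206.45 ÷ 4 kcal/g = 301.6125 g.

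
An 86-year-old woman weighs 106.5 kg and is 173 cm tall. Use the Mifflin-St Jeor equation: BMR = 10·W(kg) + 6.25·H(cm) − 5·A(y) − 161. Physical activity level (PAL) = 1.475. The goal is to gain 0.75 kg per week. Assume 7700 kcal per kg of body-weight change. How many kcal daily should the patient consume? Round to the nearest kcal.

3119 kcal daily

Mifflin-St Jeor (female): BMR = 10(106.5) + 6.25(173) − 5(86) − 161 = 1065 + 1081.25 − 430 − 161 = 1555.25 kcal/day.
TEE = 1555.25 × 1.475 = 2293.9938 kcal/day.
Required daily surplus = 0.75 × 7700 ÷ 7 = 825 kcal/day.
Target intake = 2293.9938 + 825 = 3118.9938 kcal/day.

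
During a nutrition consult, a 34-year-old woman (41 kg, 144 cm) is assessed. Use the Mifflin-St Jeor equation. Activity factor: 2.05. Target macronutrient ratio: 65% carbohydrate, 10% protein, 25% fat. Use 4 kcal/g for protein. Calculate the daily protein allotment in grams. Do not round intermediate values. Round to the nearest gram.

Mifflin-St Jeor (female): BMR = 10(41) + 6.25(144) − 5(34) − 161 = 410 + 900 − 170 − 161 = 979 kcal/day.
TEE = 979 × 2.05 = 2006.95 kcal/day.
Protein energy = 10% × 2006.95 = 200.695 kcal.
Protein = 200.695 ÷ 4 kcal/g = 50.1738 g.

50 g/day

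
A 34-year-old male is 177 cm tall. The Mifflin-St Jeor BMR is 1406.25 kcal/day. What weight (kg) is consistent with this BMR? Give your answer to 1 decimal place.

1406.25 = 10·W + 6.25(177) − 5(34) + 5
10·W = 1406.25 − 941.25 = 465, so W = 46.5 kg.

46.5 kg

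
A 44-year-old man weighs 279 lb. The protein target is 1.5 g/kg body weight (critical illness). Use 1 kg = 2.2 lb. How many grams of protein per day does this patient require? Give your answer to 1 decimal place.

190.2 g/day

Weight in kg = 279 ÷ 2.2 = 126.8182 kg.
Protein = 1.5 g/kg × 126.8182 kg = 190.2273 g/day.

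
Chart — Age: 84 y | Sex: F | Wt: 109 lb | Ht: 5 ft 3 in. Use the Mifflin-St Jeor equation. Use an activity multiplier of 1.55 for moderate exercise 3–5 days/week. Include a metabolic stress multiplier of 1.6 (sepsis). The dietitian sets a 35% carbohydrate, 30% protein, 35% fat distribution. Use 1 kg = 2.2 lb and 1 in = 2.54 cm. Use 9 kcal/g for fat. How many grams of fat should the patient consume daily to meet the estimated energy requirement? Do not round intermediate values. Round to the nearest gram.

88 g/day

Convert to metric: weight = 109 ÷ 2.2 = 49.5455 kg; height = (5×12 + 3) × 2.54 = 63 × 2.54 = 160.02 cm.
Mifflin-St Jeor (female): BMR = 10(49.5455) + 6.25(160.02) − 5(84) − 161 = 495.4545 + 1000.125 − 420 − 161 = 914.5795 kcal/day.
TEE = 914.5795 × 1.55 = 1417.5983 kcal/day.
With stress factor 1.6: 1417.5983 × 1.6 = 2268.1573 kcal/day.
Fat energy = 35% × 2268.1573 = 793.855 kcal.
Fat = 793.855 ÷ 9 kcal/g = 88.2061 g.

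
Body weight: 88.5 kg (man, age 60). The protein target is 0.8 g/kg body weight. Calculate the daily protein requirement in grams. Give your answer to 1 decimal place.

70.8 g/day

Protein = 0.8 g/kg × 88.5 kg = 70.8 g/day.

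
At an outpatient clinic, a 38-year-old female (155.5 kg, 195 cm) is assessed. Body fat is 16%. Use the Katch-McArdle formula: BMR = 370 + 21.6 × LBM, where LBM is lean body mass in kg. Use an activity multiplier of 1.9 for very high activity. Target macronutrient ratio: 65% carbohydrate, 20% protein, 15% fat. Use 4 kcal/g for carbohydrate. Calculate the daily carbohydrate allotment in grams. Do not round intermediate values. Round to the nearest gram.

985 g/day

LBM = 155.5 × (1 − 0.16) = 130.62 kg. Katch-McArdle: BMR = 370 + 21.6 × 130.62 = 3191.392 kcal/day.
TEE = 3191.392 × 1.9 = 6063.6448 kcal/day.
Carbohydrate energy = 65% × 6063.6448 = 3941.3691 kcal.
Carbohydrate = 3941.3691 ÷ 4 kcal/g = 985.3423 g.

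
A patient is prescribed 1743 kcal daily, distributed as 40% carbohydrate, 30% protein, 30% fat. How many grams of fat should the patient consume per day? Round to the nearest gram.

58 g/day

Fat energy = 30% × 1743 = 522.9 kcal.
At 9 kcal/g: 522.9 ÷ 9 = 58.1 g.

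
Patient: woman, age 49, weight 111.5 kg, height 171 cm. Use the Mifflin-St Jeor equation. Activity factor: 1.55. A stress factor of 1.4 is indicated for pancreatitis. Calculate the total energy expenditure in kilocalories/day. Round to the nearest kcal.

3858 kilocalories/day

Mifflin-St Jeor (female): BMR = 10(111.5) + 6.25(171) − 5(49) − 161 = 1115 + 1068.75 − 245 − 161 = 1777.75 kcal/day.
TEE = BMR × activity factor = 1777.75 × 1.55 = 2755.5125 kcal/day.
Apply stress factor: 2755.5125 × 1.4 = 3857.7175 kcal/day.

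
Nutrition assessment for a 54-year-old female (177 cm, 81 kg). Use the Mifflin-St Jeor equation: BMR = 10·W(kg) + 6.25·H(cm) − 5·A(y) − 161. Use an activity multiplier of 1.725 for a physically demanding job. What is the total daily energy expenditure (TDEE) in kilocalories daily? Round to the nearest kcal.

2562 kilocalories daily

Mifflin-St Jeor (female): BMR = 10(81) + 6.25(177) − 5(54) − 161 = 810 + 1106.25 − 270 − 161 = 1485.25 kcal/day.
TEE = BMR × activity factor = 1485.25 × 1.725 = 2562.0563 kcal/day.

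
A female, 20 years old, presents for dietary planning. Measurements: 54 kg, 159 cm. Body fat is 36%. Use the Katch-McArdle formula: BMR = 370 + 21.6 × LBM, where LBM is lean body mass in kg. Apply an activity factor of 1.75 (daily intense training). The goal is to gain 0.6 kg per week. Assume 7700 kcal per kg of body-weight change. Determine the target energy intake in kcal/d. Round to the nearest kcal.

2614 kcal/d

LBM = 54 × (1 − 0.36) = 34.56 kg. Katch-McArdle: BMR = 370 + 21.6 × 34.56 = 1116.496 kcal/day.
TEE = 1116.496 × 1.75 = 1953.868 kcal/day.
Required daily surplus = 0.6 × 7700 ÷ 7 = 660 kcal/day.
Target intake = 1953.868 + 660 = 2613.868 kcal/day.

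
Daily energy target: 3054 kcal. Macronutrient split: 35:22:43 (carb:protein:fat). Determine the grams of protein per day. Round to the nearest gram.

168 g/day

Protein energy = 22% × 3054 = 671.88 kcal.
At 4 kcal/g: 671.88 ÷ 4 = 167.97 g.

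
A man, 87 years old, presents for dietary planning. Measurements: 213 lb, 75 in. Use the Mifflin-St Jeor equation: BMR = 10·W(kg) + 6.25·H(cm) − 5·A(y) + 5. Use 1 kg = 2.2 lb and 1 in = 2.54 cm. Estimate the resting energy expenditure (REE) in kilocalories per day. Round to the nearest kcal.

Convert to metric: weight = 213 ÷ 2.2 = 96.8182 kg; height = 75 × 2.54 = 190.5 cm.
Mifflin-St Jeor (male): BMR = 10(96.8182) + 6.25(190.5) − 5(87) + 5 = 968.1818 + 1190.625 − 435 + 5 = 1728.8068 kcal/day.

1729 kilocalories per day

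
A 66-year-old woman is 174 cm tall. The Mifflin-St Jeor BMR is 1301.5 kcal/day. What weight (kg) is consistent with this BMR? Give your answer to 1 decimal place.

1301.5 = 10·W + 6.25(174) − 5(66) − 161
10·W = 1301.5 − 596.5 = 705, so W = 70.5 kg.

70.5 kg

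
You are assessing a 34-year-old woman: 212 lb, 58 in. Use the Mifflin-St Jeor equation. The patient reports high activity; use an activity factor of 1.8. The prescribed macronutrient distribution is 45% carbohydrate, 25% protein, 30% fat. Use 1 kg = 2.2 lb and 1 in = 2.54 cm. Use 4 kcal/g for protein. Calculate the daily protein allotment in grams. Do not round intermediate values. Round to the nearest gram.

Convert to metric: weight = 212 ÷ 2.2 = 96.3636 kg; height = 58 × 2.54 = 147.32 cm.
Mifflin-St Jeor (female): BMR = 10(96.3636) + 6.25(147.32) − 5(34) − 161 = 963.6364 + 920.75 − 170 − 161 = 1553.3864 kcal/day.
TEE = 1553.3864 × 1.8 = 2796.0955 kcal/day.
Protein energy = 25% × 2796.0955 = 699.0239 kcal.
Protein = 699.0239 ÷ 4 kcal/g = 174.756 g.

175 g/day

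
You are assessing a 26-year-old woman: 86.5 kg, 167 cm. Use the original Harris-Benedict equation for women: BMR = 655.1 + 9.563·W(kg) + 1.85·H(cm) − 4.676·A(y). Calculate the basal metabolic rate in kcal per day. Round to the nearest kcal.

Harris-Benedict: BMR = 655.1 + 9.563(86.5) + 1.85(167) − 4.676(26) = 1669.6735 kcal/day.

1670 kcal per day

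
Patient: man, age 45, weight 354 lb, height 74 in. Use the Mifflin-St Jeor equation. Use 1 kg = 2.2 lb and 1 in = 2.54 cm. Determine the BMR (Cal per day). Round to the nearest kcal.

2564 Cal per day

Convert to metric: weight = 354 ÷ 2.2 = 160.9091 kg; height = 74 × 2.54 = 187.96 cm.
Mifflin-St Jeor (male): BMR = 10(160.9091) + 6.25(187.96) − 5(45) + 5 = 1609.0909 + 1174.75 − 225 + 5 = 2563.8409 kcal/day.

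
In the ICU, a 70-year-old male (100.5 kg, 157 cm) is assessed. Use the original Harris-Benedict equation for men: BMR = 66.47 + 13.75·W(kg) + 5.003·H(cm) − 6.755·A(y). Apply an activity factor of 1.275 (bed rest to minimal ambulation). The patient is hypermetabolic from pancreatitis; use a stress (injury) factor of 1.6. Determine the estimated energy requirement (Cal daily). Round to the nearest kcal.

Harris-Benedict: BMR = 66.47 + 13.75(100.5) + 5.003(157) − 6.755(70) = 1760.966 kcal/day.
TEE = BMR × activity factor = 1760.966 × 1.275 = 2245.2317 kcal/day.
Apply stress factor: 2245.2317 × 1.6 = 3592.3706 kcal/day.

3592 Cal daily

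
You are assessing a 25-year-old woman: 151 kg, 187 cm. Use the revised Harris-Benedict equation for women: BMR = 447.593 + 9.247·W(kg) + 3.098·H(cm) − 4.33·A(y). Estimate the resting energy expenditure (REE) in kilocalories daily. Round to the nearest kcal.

2315 kilocalories daily

Harris-Benedict: BMR = 447.593 + 9.247(151) + 3.098(187) − 4.33(25) = 2314.966 kcal/day.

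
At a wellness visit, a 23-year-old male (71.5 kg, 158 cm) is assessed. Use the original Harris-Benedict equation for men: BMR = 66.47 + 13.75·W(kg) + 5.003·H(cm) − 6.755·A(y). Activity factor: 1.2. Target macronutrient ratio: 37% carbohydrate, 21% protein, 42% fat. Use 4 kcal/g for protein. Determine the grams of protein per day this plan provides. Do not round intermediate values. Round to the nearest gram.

106 g/day

Harris-Benedict: BMR = 66.47 + 13.75(71.5) + 5.003(158) − 6.755(23) = 1684.704 kcal/day.
TEE = 1684.704 × 1.2 = 2021.6448 kcal/day.
Protein energy = 21% × 2021.6448 = 424.5454 kcal.
Protein = 424.5454 ÷ 4 kcal/g = 106.1364 g.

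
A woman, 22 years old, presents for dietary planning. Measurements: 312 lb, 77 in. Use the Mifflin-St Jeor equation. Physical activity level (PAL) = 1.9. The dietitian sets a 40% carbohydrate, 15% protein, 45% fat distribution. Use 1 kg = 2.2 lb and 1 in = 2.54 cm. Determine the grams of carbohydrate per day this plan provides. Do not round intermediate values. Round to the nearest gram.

Convert to metric: weight = 312 ÷ 2.2 = 141.8182 kg; height = 77 × 2.54 = 195.58 cm.
Mifflin-St Jeor (female): BMR = 10(141.8182) + 6.25(195.58) − 5(22) − 161 = 1418.1818 + 1222.375 − 110 − 161 = 2369.5568 kcal/day.
TEE = 2369.5568 × 1.9 = 4502.158 kcal/day.
Carbohydrate energy = 40% × 4502.158 = 1800.8632 kcal.
Carbohydrate = 1800.8632 ÷ 4 kcal/g = 450.2158 g.

450 g/day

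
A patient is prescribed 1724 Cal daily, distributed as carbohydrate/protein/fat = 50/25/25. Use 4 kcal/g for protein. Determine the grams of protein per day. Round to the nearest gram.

Protein energy = 25% × 1724 = 431 kcal.
At 4 kcal/g: 431 ÷ 4 = 107.75 g.

108 g/day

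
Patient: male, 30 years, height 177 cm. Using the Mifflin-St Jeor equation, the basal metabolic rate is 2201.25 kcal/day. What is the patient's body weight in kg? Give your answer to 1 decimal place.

2201.25 = 10·W + 6.25(177) − 5(30) + 5
10·W = 2201.25 − 961.25 = 1240, so W = 124 kg.

124.0 kg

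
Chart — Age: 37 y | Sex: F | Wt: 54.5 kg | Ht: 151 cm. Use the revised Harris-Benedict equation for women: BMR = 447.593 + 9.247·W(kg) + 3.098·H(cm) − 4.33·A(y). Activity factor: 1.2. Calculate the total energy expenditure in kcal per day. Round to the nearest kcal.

Harris-Benedict: BMR = 447.593 + 9.247(54.5) + 3.098(151) − 4.33(37) = 1259.1425 kcal/day.
TEE = BMR × activity factor = 1259.1425 × 1.2 = 1510.971 kcal/day.

1511 kcal per day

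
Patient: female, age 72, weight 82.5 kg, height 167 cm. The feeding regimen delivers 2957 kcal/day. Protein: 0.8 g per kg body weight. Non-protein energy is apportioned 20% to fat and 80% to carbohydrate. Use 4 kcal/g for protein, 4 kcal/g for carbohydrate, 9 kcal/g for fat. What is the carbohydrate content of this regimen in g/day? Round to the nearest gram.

539 g/day

Protein = 0.8 × 82.5 = 66 g → 66 × 4 = 264 kcal.
Non-protein calories = 2957 − 264 = 2693 kcal.
Fat: 20% × 2693 = 538.6 kcal; carbohydrate: 2154.4 kcal.
Carbohydrate: 2154.4 kcal ÷ 4 kcal/g = 538.6 g.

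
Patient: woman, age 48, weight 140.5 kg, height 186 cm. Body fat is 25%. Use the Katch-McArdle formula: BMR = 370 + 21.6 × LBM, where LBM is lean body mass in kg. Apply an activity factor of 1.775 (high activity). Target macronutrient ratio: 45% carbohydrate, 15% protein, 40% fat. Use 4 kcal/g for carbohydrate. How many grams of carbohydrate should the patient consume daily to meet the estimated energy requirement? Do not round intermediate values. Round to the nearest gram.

528 g/day

LBM = 140.5 × (1 − 0.25) = 105.375 kg. Katch-McArdle: BMR = 370 + 21.6 × 105.375 = 2646.1 kcal/day.
TEE = 2646.1 × 1.775 = 4696.8275 kcal/day.
Carbohydrate energy = 45% × 4696.8275 = 2113.5724 kcal.
Carbohydrate = 2113.5724 ÷ 4 kcal/g = 528.3931 g.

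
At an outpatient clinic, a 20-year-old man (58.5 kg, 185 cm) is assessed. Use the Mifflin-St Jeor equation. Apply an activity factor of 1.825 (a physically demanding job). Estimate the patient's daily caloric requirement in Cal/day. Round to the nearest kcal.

3004 Cal/day

Mifflin-St Jeor (male): BMR = 10(58.5) + 6.25(185) − 5(20) + 5 = 585 + 1156.25 − 100 + 5 = 1646.25 kcal/day.
TEE = BMR × activity factor = 1646.25 × 1.825 = 3004.4063 kcal/day.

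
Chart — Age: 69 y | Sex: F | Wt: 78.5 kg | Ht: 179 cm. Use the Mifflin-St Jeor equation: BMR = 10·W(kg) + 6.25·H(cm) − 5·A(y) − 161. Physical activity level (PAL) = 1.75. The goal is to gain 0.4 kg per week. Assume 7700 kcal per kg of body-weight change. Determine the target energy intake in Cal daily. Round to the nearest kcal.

Mifflin-St Jeor (female): BMR = 10(78.5) + 6.25(179) − 5(69) − 161 = 785 + 1118.75 − 345 − 161 = 1397.75 kcal/day.
TEE = 1397.75 × 1.75 = 2446.0625 kcal/day.
Required daily surplus = 0.4 × 7700 ÷ 7 = 440 kcal/day.
Target intake = 2446.0625 + 440 = 2886.0625 kcal/day.

2886 Cal daily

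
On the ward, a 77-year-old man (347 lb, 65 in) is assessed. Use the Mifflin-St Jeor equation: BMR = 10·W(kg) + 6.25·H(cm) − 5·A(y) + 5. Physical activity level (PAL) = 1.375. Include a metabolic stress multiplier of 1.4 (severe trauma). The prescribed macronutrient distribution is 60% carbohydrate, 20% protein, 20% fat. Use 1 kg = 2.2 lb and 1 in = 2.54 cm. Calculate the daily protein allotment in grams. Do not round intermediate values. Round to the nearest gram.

215 g/day

Convert to metric: weight = 347 ÷ 2.2 = 157.7273 kg; height = 65 × 2.54 = 165.1 cm.
Mifflin-St Jeor (male): BMR = 10(157.7273) + 6.25(165.1) − 5(77) + 5 = 1577.2727 + 1031.875 − 385 + 5 = 2229.1477 kcal/day.
TEE = 2229.1477 × 1.375 = 3065.0781 kcal/day.
With stress factor 1.4: 3065.0781 × 1.4 = 4291.1094 kcal/day.
Protein energy = 20% × 4291.1094 = 858.2219 kcal.
Protein = 858.2219 ÷ 4 kcal/g = 214.5555 g.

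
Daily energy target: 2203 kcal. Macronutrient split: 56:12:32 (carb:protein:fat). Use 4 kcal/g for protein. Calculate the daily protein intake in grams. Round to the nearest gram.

66 g/day

Protein energy = 12% × 2203 = 264.36 kcal.
At 4 kcal/g: 264.36 ÷ 4 = 66.09 g.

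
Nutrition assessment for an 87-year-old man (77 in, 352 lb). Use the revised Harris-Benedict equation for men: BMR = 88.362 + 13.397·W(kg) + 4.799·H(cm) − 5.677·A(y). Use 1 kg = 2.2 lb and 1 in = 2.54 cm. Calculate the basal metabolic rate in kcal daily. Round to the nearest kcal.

2677 kcal daily

Convert to metric: weight = 352 ÷ 2.2 = 160 kg; height = 77 × 2.54 = 195.58 cm.
Harris-Benedict: BMR = 88.362 + 13.397(160) + 4.799(195.58) − 5.677(87) = 2676.5714 kcal/day.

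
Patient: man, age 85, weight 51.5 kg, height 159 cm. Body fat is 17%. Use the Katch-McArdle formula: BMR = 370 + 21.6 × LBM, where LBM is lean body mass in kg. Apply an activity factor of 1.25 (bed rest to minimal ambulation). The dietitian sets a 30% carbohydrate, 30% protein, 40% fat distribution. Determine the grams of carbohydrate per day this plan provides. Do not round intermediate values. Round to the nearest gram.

LBM = 51.5 × (1 − 0.17) = 42.745 kg. Katch-McArdle: BMR = 370 + 21.6 × 42.745 = 1293.292 kcal/day.
TEE = 1293.292 × 1.25 = 1616.615 kcal/day.
Carbohydrate energy = 30% × 1616.615 = 484.9845 kcal.
Carbohydrate = 484.9845 ÷ 4 kcal/g = 121.2461 g.

121 g/day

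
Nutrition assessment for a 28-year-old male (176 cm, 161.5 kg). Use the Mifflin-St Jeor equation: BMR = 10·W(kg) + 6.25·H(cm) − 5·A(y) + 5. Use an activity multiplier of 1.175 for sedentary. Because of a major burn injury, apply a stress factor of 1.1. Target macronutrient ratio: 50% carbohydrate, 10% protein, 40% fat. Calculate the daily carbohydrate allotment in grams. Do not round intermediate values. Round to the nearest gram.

Mifflin-St Jeor (male): BMR = 10(161.5) + 6.25(176) − 5(28) + 5 = 1615 + 1100 − 140 + 5 = 2580 kcal/day.
TEE = 2580 × 1.175 = 3031.5 kcal/day.
With stress factor 1.1: 3031.5 × 1.1 = 3334.65 kcal/day.
Carbohydrate energy = 50% × 3334.65 = 1667.325 kcal.
Carbohydrate = 1667.325 ÷ 4 kcal/g = 416.8313 g.

417 g/day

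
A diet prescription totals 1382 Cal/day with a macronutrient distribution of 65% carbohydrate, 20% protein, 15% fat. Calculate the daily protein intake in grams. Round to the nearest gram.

Protein energy = 20% × 1382 = 276.4 kcal.
At 4 kcal/g: 276.4 ÷ 4 = 69.1 g.

69 g/day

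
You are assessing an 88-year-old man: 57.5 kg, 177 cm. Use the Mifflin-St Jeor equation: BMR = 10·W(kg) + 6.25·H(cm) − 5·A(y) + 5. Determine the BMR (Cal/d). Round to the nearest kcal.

1246 Cal/d

Mifflin-St Jeor (male): BMR = 10(57.5) + 6.25(177) − 5(88) + 5 = 575 + 1106.25 − 440 + 5 = 1246.25 kcal/day.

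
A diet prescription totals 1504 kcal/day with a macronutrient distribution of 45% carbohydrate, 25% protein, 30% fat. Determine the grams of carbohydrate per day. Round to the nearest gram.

Carbohydrate energy = 45% × 1504 = 676.8 kcal.
At 4 kcal/g: 676.8 ÷ 4 = 169.2 g.

169 g/day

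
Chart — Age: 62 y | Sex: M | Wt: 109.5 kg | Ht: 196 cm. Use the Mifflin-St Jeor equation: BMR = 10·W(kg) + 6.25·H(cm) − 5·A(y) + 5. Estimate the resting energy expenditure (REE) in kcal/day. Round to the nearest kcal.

Mifflin-St Jeor (male): BMR = 10(109.5) + 6.25(196) − 5(62) + 5 = 1095 + 1225 − 310 + 5 = 2015 kcal/day.

2015 kcal/day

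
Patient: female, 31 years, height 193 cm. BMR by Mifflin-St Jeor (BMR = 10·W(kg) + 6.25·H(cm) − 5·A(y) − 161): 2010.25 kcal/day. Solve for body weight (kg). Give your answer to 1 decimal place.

112.0 kg

2010.25 = 10·W + 6.25(193) − 5(31) − 161
10·W = 2010.25 − 890.25 = 1120, so W = 112 kg.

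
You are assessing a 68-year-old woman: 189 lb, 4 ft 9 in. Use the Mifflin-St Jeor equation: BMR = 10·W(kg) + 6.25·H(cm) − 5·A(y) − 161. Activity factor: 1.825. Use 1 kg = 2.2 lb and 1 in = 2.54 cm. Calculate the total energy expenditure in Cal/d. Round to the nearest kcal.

2305 Cal/d

Convert to metric: weight = 189 ÷ 2.2 = 85.9091 kg; height = (4×12 + 9) × 2.54 = 57 × 2.54 = 144.78 cm.
Mifflin-St Jeor (female): BMR = 10(85.9091) + 6.25(144.78) − 5(68) − 161 = 859.0909 + 904.875 − 340 − 161 = 1262.9659 kcal/day.
TEE = BMR × activity factor = 1262.9659 × 1.825 = 2304.9128 kcal/day.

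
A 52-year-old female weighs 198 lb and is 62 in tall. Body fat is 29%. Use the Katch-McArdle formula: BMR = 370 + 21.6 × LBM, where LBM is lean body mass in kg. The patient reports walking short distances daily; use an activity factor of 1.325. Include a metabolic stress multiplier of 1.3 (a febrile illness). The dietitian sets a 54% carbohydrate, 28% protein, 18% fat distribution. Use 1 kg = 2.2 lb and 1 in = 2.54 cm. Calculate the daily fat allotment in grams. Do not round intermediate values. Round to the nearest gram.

60 g/day

Convert to metric: weight = 198 ÷ 2.2 = 90 kg; height = 62 × 2.54 = 157.48 cm.
LBM = 90 × (1 − 0.29) = 63.9 kg. Katch-McArdle: BMR = 370 + 21.6 × 63.9 = 1750.24 kcal/day.
TEE = 1750.24 × 1.325 = 2319.068 kcal/day.
With stress factor 1.3: 2319.068 × 1.3 = 3014.7884 kcal/day.
Fat energy = 18% × 3014.7884 = 542.6619 kcal.
Fat = 542.6619 ÷ 9 kcal/g = 60.2958 g.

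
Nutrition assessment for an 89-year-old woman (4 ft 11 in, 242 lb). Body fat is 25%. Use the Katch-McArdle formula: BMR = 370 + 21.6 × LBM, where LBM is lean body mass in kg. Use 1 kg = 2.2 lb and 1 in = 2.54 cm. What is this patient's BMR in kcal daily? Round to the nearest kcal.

2152 kcal daily

Convert to metric: weight = 242 ÷ 2.2 = 110 kg; height = (4×12 + 11) × 2.54 = 59 × 2.54 = 149.86 cm.
LBM = 110 × (1 − 0.25) = 82.5 kg. Katch-McArdle: BMR = 370 + 21.6 × 82.5 = 2152 kcal/day.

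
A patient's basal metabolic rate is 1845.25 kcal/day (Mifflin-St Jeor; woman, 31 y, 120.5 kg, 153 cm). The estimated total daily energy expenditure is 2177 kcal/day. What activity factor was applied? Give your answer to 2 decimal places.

Activity factor = TEE ÷ BMR = 2177 ÷ 1845.25 = 1.18.

1.18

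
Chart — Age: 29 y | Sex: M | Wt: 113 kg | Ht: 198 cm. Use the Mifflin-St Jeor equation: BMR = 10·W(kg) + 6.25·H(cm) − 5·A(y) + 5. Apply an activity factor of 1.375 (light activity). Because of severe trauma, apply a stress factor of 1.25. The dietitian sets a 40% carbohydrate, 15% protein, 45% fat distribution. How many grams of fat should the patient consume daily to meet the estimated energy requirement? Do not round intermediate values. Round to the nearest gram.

Mifflin-St Jeor (male): BMR = 10(113) + 6.25(198) − 5(29) + 5 = 1130 + 1237.5 − 145 + 5 = 2227.5 kcal/day.
TEE = 2227.5 × 1.375 = 3062.8125 kcal/day.
With stress factor 1.25: 3062.8125 × 1.25 = 3828.5156 kcal/day.
Fat energy = 45% × 3828.5156 = 1722.832 kcal.
Fat = 1722.832 ÷ 9 kcal/g = 191.4258 g.

191 g/day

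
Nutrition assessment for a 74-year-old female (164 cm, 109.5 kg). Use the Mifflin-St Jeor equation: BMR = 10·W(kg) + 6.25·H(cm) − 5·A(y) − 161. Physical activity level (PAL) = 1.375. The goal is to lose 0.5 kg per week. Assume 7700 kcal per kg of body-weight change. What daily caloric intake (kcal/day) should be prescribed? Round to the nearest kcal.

1635 kcal/day

Mifflin-St Jeor (female): BMR = 10(109.5) + 6.25(164) − 5(74) − 161 = 1095 + 1025 − 370 − 161 = 1589 kcal/day.
TEE = 1589 × 1.375 = 2184.875 kcal/day.
Required daily deficit = 0.5 × 7700 ÷ 7 = 550 kcal/day.
Target intake = 2184.875 − 550 = 1634.875 kcal/day.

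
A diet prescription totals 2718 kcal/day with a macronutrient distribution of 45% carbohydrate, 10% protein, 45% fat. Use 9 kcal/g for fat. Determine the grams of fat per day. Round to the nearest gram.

Fat energy = 45% × 2718 = 1223.1 kcal.
At 9 kcal/g: 1223.1 ÷ 9 = 135.9 g.

136 g/day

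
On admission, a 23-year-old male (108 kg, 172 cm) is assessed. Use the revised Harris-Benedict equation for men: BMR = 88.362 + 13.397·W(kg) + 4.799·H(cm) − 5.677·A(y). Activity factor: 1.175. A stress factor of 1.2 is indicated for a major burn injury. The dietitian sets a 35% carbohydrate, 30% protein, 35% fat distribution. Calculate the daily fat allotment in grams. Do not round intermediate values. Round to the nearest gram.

Harris-Benedict: BMR = 88.362 + 13.397(108) + 4.799(172) − 5.677(23) = 2230.095 kcal/day.
TEE = 2230.095 × 1.175 = 2620.3616 kcal/day.
With stress factor 1.2: 2620.3616 × 1.2 = 3144.434 kcal/day.
Fat energy = 35% × 3144.434 = 1100.5519 kcal.
Fat = 1100.5519 ÷ 9 kcal/g = 122.2835 g.

122 g/day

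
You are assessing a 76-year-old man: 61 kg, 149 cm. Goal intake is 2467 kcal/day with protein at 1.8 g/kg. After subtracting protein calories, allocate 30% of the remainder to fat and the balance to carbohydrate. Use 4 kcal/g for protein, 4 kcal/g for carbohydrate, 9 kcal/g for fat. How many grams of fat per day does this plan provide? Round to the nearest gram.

68 g/day

Protein = 1.8 × 61 = 109.8 g → 109.8 × 4 = 439.2 kcal.
Non-protein calories = 2467 − 439.2 = 2027.8 kcal.
Fat: 30% × 2027.8 = 608.34 kcal; carbohydrate: 1419.46 kcal.
Fat: 608.34 kcal ÷ 9 kcal/g = 67.5933 g.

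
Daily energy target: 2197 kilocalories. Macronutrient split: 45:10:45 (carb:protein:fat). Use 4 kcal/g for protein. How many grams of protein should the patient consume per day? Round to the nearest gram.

Protein energy = 10% × 2197 = 219.7 kcal.
At 4 kcal/g: 219.7 ÷ 4 = 54.925 g.

55 g/day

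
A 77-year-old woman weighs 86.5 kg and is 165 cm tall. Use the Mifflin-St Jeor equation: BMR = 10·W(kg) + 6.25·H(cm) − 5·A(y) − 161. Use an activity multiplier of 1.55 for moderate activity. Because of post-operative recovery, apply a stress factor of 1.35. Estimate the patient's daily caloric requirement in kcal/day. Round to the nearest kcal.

2825 kcal/day

Mifflin-St Jeor (female): BMR = 10(86.5) + 6.25(165) − 5(77) − 161 = 865 + 1031.25 − 385 − 161 = 1350.25 kcal/day.
TEE = BMR × activity factor = 1350.25 × 1.55 = 2092.8875 kcal/day.
Apply stress factor: 2092.8875 × 1.35 = 2825.3981 kcal/day.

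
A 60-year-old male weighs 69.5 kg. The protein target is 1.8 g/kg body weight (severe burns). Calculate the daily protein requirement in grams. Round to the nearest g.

125 g/day

Protein = 1.8 g/kg × 69.5 kg = 125.1 g/day.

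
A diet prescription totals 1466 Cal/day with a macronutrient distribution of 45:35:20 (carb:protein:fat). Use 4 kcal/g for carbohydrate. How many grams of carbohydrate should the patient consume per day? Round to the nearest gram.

165 g/day

Carbohydrate energy = 45% × 1466 = 659.7 kcal.
At 4 kcal/g: 659.7 ÷ 4 = 164.925 g.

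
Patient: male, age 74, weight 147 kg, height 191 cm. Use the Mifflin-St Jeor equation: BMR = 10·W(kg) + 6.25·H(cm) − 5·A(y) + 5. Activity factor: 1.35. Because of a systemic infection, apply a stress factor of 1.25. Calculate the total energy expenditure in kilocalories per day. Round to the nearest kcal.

3879 kilocalories per day

Mifflin-St Jeor (male): BMR = 10(147) + 6.25(191) − 5(74) + 5 = 1470 + 1193.75 − 370 + 5 = 2298.75 kcal/day.
TEE = BMR × activity factor = 2298.75 × 1.35 = 3103.3125 kcal/day.
Apply stress factor: 3103.3125 × 1.25 = 3879.1406 kcal/day.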